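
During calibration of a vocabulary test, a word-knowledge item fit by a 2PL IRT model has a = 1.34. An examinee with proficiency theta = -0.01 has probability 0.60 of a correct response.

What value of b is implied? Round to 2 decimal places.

P(theta) = 1 / (1 + exp(−a(theta − b)))
logit(0.60) = ln(0.60/0.40) = 0.4055
b = theta − logit/(a) = -0.01 − 0.4055/1.3400 = -0.3126

-0.31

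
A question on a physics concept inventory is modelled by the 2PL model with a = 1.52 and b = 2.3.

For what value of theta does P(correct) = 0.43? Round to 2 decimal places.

P(theta) = 1 / (1 + exp(−a(theta − b)))
logit = ln(0.4300/0.5700) = -0.2819
theta = b + logit/(a) = 2.3 + (-0.2819)/1.5200 = 2.1146

2.11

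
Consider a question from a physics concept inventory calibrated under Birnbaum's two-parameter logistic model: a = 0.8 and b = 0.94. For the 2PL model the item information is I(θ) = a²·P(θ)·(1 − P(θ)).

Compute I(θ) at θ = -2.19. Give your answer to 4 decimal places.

0.0447

P = 1/(1+e^{2.5040}) = 0.0756
P(1−P) = 0.0756 × 0.9244 = 0.0699
I = a² × P(1−P) = 0.8² × 0.0699 = 0.04471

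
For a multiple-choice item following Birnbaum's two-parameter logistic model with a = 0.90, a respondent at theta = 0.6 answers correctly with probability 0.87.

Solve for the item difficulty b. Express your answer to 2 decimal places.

P(theta) = 1 / (1 + exp(−a(theta − b)))
logit(0.87) = ln(0.87/0.13) = 1.9010
b = theta − logit/(a) = 0.6 − 1.9010/0.9000 = -1.5122

-1.51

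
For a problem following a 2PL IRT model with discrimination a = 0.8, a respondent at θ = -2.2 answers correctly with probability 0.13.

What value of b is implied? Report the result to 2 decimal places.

0.18

P(θ) = 1 / (1 + exp(−a(θ − b)))
logit(0.13) = ln(0.13/0.87) = -1.9010
b = θ − logit/(a) = -2.2 − (-1.9010)/0.8000 = 0.1762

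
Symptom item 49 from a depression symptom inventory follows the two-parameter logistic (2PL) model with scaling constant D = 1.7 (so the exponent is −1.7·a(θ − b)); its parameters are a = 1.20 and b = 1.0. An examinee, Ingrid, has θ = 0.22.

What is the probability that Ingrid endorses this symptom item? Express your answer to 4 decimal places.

P(θ) = 1 / (1 + exp(−D·a(θ − b)))
Exponent: 1.7 × 1.20 × (0.22 − 1.0) = -1.5912
1/(1 + e^{1.5912}) = 0.1692
P = 0.1692

0.1692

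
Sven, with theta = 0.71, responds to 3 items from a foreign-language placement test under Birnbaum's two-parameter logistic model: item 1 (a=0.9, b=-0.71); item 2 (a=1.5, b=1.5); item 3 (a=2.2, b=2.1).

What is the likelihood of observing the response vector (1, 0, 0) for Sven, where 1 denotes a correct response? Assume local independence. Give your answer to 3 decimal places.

0.572

P(theta) = 1 / (1 + exp(−a(theta − b)))
P_1 = 1/(1+e^{-1.2780}) = 0.7821
P_2 = 1/(1+e^{1.1850}) = 0.2342
P_3 = 1/(1+e^{3.0580}) = 0.0449
L = P_1 × (1−P_2) × (1−P_3) = 0.7821 × 0.7658 × 0.9551 = 0.57210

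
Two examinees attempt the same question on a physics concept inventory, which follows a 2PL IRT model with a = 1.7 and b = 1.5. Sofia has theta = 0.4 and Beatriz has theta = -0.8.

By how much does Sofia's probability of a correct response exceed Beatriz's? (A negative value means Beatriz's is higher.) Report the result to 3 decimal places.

P(theta) = 1 / (1 + exp(−a(theta − b)))
P(Sofia) = 0.1335  [exponent -1.8700]
P(Beatriz) = 0.0196  [exponent -3.9100]
Difference = 0.1335 − 0.0196 = 0.1139

0.114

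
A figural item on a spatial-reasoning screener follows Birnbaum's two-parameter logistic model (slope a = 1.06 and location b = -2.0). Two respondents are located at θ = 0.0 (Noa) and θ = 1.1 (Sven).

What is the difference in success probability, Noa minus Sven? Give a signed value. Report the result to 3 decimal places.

-0.071

P(θ) = 1 / (1 + exp(−a(θ − b)))
P(Noa) = 0.8928  [exponent 2.1200]
P(Sven) = 0.9639  [exponent 3.2860]
Difference = 0.8928 − 0.9639 = -0.0711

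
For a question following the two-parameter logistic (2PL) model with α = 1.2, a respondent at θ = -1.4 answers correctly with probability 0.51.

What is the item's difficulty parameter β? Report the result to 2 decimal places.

-1.43

P(θ) = 1 / (1 + exp(−α(θ − β)))
logit(0.51) = ln(0.51/0.49) = 0.0400
β = θ − logit/(α) = -1.4 − 0.0400/1.2000 = -1.4333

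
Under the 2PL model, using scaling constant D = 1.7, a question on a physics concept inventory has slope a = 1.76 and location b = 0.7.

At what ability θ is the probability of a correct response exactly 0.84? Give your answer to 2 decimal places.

1.25

P(θ) = 1 / (1 + exp(−D·a(θ − b)))
logit = ln(0.8400/0.1600) = 1.6582
θ = b + logit/(1.7·a) = 0.7 + 1.6582/2.9920 = 1.2542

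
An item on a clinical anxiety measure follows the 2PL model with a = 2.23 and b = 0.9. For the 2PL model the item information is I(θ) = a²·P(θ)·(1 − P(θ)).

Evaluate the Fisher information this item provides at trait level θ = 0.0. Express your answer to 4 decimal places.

P = 1/(1+e^{2.0070}) = 0.1185
P(1−P) = 0.1185 × 0.8815 = 0.1044
I = a² × P(1−P) = 2.23² × 0.1044 = 0.51934

0.5193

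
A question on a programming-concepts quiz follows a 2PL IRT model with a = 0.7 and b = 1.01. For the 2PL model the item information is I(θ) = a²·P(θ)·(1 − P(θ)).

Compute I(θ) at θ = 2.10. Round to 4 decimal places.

0.1063

P = 1/(1+e^{-0.7630}) = 0.6820
P(1−P) = 0.6820 × 0.3180 = 0.2169
I = a² × P(1−P) = 0.7² × 0.2169 = 0.10627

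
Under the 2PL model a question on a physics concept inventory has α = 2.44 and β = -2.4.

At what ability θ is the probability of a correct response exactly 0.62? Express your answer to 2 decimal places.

P(θ) = 1 / (1 + exp(−α(θ − β)))
logit = ln(0.6200/0.3800) = 0.4895
θ = β + logit/(α) = -2.4 + 0.4895/2.4400 = -2.1994

-2.20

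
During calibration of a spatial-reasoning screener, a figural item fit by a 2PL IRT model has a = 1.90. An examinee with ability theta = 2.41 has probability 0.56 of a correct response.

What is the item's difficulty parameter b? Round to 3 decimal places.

P(theta) = 1 / (1 + exp(−a(theta − b)))
logit(0.56) = ln(0.56/0.44) = 0.2412
b = theta − logit/(a) = 2.41 − 0.2412/1.9000 = 2.2831

2.283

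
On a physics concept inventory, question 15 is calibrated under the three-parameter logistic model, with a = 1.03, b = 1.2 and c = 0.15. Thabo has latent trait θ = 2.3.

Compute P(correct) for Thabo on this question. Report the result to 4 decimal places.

P(θ) = c + (1 − c) · 1 / (1 + exp(−a(θ − b)))
Exponent: 1.03 × (2.3 − 1.2) = 1.1330
1/(1 + e^{-1.1330}) = 0.7564
P = 0.15 + 0.85 × 0.7564 = 0.7929

0.7929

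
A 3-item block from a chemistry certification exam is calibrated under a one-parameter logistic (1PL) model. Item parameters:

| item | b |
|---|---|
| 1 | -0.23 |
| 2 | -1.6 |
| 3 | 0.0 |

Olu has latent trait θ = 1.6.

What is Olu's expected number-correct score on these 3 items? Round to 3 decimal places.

2.655

P(θ) = 1 / (1 + exp(−(θ − b)))
P_1 = 1/(1+e^{-1.8300}) = 0.8618
P_2 = 1/(1+e^{-3.2000}) = 0.9608
P_3 = 1/(1+e^{-1.6000}) = 0.8320
E[score] = 0.8618 + 0.9608 + 0.8320 = 2.6546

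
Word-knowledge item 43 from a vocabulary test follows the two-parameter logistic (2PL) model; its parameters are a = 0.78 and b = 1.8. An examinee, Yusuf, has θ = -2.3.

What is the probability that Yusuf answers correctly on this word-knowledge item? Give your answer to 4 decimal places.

0.0392

P(θ) = 1 / (1 + exp(−a(θ − b)))
Exponent: 0.78 × (-2.3 − 1.8) = -3.1980
1/(1 + e^{3.1980}) = 0.0392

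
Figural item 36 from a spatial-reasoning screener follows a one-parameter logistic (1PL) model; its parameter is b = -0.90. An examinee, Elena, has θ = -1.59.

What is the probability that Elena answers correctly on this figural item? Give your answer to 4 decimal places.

0.3340

P(θ) = 1 / (1 + exp(−(θ − b)))
Exponent: (-1.59 − (-0.90)) = -0.6900
1/(1 + e^{0.6900}) = 0.3340
P = 0.3340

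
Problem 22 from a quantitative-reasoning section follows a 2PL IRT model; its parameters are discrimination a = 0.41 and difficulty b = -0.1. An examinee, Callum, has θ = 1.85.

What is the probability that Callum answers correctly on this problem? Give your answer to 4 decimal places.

P(θ) = 1 / (1 + exp(−a(θ − b)))
Exponent: 0.41 × (1.85 − (-0.1)) = 0.7995
1/(1 + e^{-0.7995}) = 0.6899

0.6899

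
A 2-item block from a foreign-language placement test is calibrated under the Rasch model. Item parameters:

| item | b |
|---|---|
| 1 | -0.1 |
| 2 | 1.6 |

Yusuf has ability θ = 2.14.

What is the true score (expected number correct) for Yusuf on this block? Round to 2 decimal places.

P(θ) = 1 / (1 + exp(−(θ − b)))
P_1 = 1/(1+e^{-2.2400}) = 0.9038
P_2 = 1/(1+e^{-0.5400}) = 0.6318
E[score] = 0.9038 + 0.6318 = 1.5356

1.54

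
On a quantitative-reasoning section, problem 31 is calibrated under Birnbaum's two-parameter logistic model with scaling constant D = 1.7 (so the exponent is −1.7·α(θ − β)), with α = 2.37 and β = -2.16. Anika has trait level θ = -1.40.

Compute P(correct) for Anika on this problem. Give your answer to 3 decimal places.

0.955

P(θ) = 1 / (1 + exp(−D·α(θ − β)))
Exponent: 1.7 × 2.37 × (-1.40 − (-2.16)) = 3.0620
1/(1 + e^{-3.0620}) = 0.9553
P = 0.9553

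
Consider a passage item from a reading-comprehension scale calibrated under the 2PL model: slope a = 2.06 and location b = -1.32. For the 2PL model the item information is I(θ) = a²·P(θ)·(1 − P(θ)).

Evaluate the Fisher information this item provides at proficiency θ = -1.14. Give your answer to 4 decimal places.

1.0253

P = 1/(1+e^{-0.3708}) = 0.5917
P(1−P) = 0.5917 × 0.4083 = 0.2416
I = a² × P(1−P) = 2.06² × 0.2416 = 1.02525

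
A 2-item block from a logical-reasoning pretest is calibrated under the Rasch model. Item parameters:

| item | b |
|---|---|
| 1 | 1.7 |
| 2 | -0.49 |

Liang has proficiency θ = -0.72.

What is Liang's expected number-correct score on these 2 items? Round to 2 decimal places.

P(θ) = 1 / (1 + exp(−(θ − b)))
P_1 = 1/(1+e^{2.4200}) = 0.0817
P_2 = 1/(1+e^{0.2300}) = 0.4428
E[score] = 0.0817 + 0.4428 = 0.5244

0.52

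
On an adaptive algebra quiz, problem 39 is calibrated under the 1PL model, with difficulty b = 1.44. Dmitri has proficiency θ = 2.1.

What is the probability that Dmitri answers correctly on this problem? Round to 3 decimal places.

0.659

P(θ) = 1 / (1 + exp(−(θ − b)))
Exponent: (2.1 − 1.44) = 0.6600
1/(1 + e^{-0.6600}) = 0.6593
P = 0.6593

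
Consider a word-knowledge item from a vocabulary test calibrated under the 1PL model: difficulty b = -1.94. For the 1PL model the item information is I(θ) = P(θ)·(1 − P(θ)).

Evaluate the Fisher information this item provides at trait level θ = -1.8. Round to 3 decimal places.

P = 1/(1+e^{-0.1400}) = 0.5349
P(1−P) = 0.5349 × 0.4651 = 0.2488
I = P(1−P) = 0.24878

0.249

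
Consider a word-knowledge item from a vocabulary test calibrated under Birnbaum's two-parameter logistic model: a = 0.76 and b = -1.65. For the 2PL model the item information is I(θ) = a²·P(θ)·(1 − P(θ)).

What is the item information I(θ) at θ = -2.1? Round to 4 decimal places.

0.1403

P = 1/(1+e^{0.3420}) = 0.4153
P(1−P) = 0.4153 × 0.5847 = 0.2428
I = a² × P(1−P) = 0.76² × 0.2428 = 0.14026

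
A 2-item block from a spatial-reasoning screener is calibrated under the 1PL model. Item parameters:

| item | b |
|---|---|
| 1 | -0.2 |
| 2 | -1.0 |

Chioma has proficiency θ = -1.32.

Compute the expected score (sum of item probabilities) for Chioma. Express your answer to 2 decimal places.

0.67

P(θ) = 1 / (1 + exp(−(θ − b)))
P_1 = 1/(1+e^{1.1200}) = 0.2460
P_2 = 1/(1+e^{0.3200}) = 0.4207
E[score] = 0.2460 + 0.4207 = 0.6667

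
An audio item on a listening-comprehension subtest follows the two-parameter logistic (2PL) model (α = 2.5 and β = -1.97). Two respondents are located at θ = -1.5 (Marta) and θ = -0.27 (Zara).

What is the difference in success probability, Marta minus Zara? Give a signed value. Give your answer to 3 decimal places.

-0.222

P(θ) = 1 / (1 + exp(−α(θ − β)))
P(Marta) = 0.7640  [exponent 1.1750]
P(Zara) = 0.9859  [exponent 4.2500]
Difference = 0.7640 − 0.9859 = -0.2219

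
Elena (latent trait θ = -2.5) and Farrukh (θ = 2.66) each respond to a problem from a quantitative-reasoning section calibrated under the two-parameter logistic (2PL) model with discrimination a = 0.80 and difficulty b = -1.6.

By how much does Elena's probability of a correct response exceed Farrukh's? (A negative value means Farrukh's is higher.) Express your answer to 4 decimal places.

-0.6406

P(θ) = 1 / (1 + exp(−a(θ − b)))
P(Elena) = 0.3274  [exponent -0.7200]
P(Farrukh) = 0.9680  [exponent 3.4080]
Difference = 0.3274 − 0.9680 = -0.6406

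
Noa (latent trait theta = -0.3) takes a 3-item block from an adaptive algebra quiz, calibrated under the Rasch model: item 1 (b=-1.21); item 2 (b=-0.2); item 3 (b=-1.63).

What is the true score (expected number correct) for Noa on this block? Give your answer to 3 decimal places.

1.979

P(theta) = 1 / (1 + exp(−(theta − b)))
P_1 = 1/(1+e^{-0.9100}) = 0.7130
P_2 = 1/(1+e^{0.1000}) = 0.4750
P_3 = 1/(1+e^{-1.3300}) = 0.7908
E[score] = 0.7130 + 0.4750 + 0.7908 = 1.9789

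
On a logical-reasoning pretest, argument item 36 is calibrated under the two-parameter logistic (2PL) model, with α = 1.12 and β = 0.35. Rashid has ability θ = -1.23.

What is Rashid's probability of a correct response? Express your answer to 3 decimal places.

P(θ) = 1 / (1 + exp(−α(θ − β)))
Exponent: 1.12 × (-1.23 − 0.35) = -1.7696
1/(1 + e^{1.7696}) = 0.1456

0.146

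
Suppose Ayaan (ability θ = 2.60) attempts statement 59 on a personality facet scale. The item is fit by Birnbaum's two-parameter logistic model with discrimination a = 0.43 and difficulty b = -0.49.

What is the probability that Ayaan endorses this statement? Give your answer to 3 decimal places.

P(θ) = 1 / (1 + exp(−a(θ − b)))
Exponent: 0.43 × (2.60 − (-0.49)) = 1.3287
1/(1 + e^{-1.3287}) = 0.7906

0.791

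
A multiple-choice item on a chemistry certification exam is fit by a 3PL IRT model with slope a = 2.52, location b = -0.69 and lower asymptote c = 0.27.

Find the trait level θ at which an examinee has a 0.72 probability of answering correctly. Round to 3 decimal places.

-0.502

P(θ) = c + (1 − c) · 1 / (1 + exp(−a(θ − b)))
Remove guessing floor: (0.72 − 0.27)/(1 − 0.27) = 0.6164
logit = ln(0.6164/0.3836) = 0.4745
θ = b + logit/(a) = -0.69 + 0.4745/2.5200 = -0.5017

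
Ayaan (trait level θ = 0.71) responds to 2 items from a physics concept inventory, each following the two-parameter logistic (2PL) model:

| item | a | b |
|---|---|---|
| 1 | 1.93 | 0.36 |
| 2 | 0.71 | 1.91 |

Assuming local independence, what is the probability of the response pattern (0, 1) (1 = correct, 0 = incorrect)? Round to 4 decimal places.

0.1008

P(θ) = 1 / (1 + exp(−a(θ − b)))
P_1 = 1/(1+e^{-0.6755}) = 0.6627
P_2 = 1/(1+e^{0.8520}) = 0.2990
L = (1−P_1) × P_2 = 0.3373 × 0.2990 = 0.10085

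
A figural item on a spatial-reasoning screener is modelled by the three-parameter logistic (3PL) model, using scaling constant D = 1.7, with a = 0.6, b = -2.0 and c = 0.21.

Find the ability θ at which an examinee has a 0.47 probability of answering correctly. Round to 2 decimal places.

P(θ) = c + (1 − c) · 1 / (1 + exp(−D·a(θ − b)))
Remove guessing floor: (0.47 − 0.21)/(1 − 0.21) = 0.3291
logit = ln(0.3291/0.6709) = -0.7122
θ = b + logit/(1.7·a) = -2.0 + (-0.7122)/1.0200 = -2.6982

-2.70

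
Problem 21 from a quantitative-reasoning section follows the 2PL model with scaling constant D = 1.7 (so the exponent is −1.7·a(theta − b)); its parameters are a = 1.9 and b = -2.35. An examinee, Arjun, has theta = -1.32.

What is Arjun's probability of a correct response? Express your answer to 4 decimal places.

0.9653

P(theta) = 1 / (1 + exp(−D·a(theta − b)))
Exponent: 1.7 × 1.9 × (-1.32 − (-2.35)) = 3.3269
1/(1 + e^{-3.3269}) = 0.9653
P = 0.9653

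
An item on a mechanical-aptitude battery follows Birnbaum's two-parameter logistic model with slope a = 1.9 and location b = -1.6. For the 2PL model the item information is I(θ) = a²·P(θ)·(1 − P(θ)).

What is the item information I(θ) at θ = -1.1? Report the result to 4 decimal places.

P = 1/(1+e^{-0.9500}) = 0.7211
P(1−P) = 0.7211 × 0.2789 = 0.2011
I = a² × P(1−P) = 1.9² × 0.2011 = 0.72600

0.7260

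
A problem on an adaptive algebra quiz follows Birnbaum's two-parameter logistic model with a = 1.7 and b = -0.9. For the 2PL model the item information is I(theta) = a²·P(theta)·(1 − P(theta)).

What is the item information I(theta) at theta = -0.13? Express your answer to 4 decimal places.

0.4839

P = 1/(1+e^{-1.3090}) = 0.7873
P(1−P) = 0.7873 × 0.2127 = 0.1674
I = a² × P(1−P) = 1.7² × 0.1674 = 0.48388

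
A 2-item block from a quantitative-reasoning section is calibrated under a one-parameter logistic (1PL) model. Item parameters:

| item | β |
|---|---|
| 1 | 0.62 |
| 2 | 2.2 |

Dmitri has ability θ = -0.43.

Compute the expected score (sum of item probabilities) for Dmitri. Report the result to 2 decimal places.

P(θ) = 1 / (1 + exp(−(θ − β)))
P_1 = 1/(1+e^{1.0500}) = 0.2592
P_2 = 1/(1+e^{2.6300}) = 0.0672
E[score] = 0.2592 + 0.0672 = 0.3265

0.33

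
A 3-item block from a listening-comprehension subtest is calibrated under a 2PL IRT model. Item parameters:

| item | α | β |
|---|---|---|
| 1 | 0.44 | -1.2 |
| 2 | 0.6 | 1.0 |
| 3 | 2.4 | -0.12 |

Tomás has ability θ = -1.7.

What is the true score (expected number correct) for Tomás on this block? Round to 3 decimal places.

P(θ) = 1 / (1 + exp(−α(θ − β)))
P_1 = 1/(1+e^{0.2200}) = 0.4452
P_2 = 1/(1+e^{1.6200}) = 0.1652
P_3 = 1/(1+e^{3.7920}) = 0.0221
E[score] = 0.4452 + 0.1652 + 0.0221 = 0.6325

0.632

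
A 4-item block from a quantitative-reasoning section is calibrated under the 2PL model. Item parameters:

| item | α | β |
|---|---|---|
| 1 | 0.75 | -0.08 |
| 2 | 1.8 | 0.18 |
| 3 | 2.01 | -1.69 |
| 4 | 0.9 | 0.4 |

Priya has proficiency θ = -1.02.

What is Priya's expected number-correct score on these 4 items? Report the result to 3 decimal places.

P(θ) = 1 / (1 + exp(−α(θ − β)))
P_1 = 1/(1+e^{0.7050}) = 0.3307
P_2 = 1/(1+e^{2.1600}) = 0.1034
P_3 = 1/(1+e^{-1.3467}) = 0.7936
P_4 = 1/(1+e^{1.2780}) = 0.2179
E[score] = 0.3307 + 0.1034 + 0.7936 + 0.2179 = 1.4456

1.446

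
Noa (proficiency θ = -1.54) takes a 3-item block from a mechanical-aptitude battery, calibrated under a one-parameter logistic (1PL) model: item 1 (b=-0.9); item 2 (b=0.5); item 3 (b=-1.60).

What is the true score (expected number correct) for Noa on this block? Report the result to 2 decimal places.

0.98

P(θ) = 1 / (1 + exp(−(θ − b)))
P_1 = 1/(1+e^{0.6400}) = 0.3452
P_2 = 1/(1+e^{2.0400}) = 0.1151
P_3 = 1/(1+e^{-0.0600}) = 0.5150
E[score] = 0.3452 + 0.1151 + 0.5150 = 0.9753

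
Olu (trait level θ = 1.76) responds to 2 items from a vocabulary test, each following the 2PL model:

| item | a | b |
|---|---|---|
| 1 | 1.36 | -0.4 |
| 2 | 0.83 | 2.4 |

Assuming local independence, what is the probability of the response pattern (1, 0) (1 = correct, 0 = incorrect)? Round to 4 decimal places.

P(θ) = 1 / (1 + exp(−a(θ − b)))
P_1 = 1/(1+e^{-2.9376}) = 0.9497
P_2 = 1/(1+e^{0.5312}) = 0.3702
L = P_1 × (1−P_2) = 0.9497 × 0.6298 = 0.59807

0.5981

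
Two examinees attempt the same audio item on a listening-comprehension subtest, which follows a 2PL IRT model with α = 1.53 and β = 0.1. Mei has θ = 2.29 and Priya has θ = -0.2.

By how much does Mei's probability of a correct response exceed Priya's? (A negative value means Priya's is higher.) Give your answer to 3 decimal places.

0.579

P(θ) = 1 / (1 + exp(−α(θ − β)))
P(Mei) = 0.9661  [exponent 3.3507]
P(Priya) = 0.3872  [exponent -0.4590]
Difference = 0.9661 − 0.3872 = 0.5789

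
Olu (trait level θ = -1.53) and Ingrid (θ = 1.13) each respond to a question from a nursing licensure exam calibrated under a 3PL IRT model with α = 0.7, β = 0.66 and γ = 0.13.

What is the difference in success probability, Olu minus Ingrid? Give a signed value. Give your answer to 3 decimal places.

P(θ) = γ + (1 − γ) · 1 / (1 + exp(−α(θ − β)))
P(Olu) = 0.2845  [exponent -1.5330]
P(Ingrid) = 0.6359  [exponent 0.3290]
Difference = 0.2845 − 0.6359 = -0.3514

-0.351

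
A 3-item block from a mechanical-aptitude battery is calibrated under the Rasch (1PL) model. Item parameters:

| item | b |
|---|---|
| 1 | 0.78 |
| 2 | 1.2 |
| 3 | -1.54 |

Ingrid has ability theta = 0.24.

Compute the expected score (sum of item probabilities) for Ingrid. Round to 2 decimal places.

1.50

P(theta) = 1 / (1 + exp(−(theta − b)))
P_1 = 1/(1+e^{0.5400}) = 0.3682
P_2 = 1/(1+e^{0.9600}) = 0.2769
P_3 = 1/(1+e^{-1.7800}) = 0.8557
E[score] = 0.3682 + 0.2769 + 0.8557 = 1.5008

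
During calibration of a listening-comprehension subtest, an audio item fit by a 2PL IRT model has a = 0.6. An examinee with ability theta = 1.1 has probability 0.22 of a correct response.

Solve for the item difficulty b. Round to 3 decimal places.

3.209

P(theta) = 1 / (1 + exp(−a(theta − b)))
logit(0.22) = ln(0.22/0.78) = -1.2657
b = theta − logit/(a) = 1.1 − (-1.2657)/0.6000 = 3.2094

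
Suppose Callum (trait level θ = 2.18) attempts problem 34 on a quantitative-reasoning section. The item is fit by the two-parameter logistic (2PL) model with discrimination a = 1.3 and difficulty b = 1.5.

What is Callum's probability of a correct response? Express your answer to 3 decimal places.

0.708

P(θ) = 1 / (1 + exp(−a(θ − b)))
Exponent: 1.3 × (2.18 − 1.5) = 0.8840
1/(1 + e^{-0.8840}) = 0.7077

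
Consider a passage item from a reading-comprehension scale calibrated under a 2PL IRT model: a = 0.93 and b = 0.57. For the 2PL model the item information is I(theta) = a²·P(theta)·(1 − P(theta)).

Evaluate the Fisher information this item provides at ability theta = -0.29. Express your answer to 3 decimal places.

P = 1/(1+e^{0.7998}) = 0.3101
P(1−P) = 0.3101 × 0.6899 = 0.2139
I = a² × P(1−P) = 0.93² × 0.2139 = 0.18502

0.185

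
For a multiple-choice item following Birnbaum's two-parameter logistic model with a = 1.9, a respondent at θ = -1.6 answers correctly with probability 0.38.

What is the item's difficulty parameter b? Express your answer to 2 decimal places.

-1.34

P(θ) = 1 / (1 + exp(−a(θ − b)))
logit(0.38) = ln(0.38/0.62) = -0.4895
b = θ − logit/(a) = -1.6 − (-0.4895)/1.9000 = -1.3423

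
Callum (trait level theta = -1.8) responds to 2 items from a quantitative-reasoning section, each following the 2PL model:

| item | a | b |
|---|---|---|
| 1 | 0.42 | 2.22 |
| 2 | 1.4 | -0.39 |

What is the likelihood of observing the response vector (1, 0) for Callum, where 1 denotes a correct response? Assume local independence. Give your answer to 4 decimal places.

0.1370

P(theta) = 1 / (1 + exp(−a(theta − b)))
P_1 = 1/(1+e^{1.6884}) = 0.1560
P_2 = 1/(1+e^{1.9740}) = 0.1220
L = P_1 × (1−P_2) = 0.1560 × 0.8780 = 0.13696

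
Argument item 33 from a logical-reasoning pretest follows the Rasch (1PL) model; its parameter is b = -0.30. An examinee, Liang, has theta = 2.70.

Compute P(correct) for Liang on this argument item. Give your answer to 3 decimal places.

P(theta) = 1 / (1 + exp(−(theta − b)))
Exponent: (2.70 − (-0.30)) = 3.0000
1/(1 + e^{-3.0000}) = 0.9526
P = 0.9526

0.953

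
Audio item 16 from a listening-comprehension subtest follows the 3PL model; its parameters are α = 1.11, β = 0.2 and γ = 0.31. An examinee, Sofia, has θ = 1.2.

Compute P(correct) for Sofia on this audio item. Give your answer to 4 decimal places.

P(θ) = γ + (1 − γ) · 1 / (1 + exp(−α(θ − β)))
Exponent: 1.11 × (1.2 − 0.2) = 1.1100
1/(1 + e^{-1.1100}) = 0.7521
P = 0.31 + 0.69 × 0.7521 = 0.8290

0.8290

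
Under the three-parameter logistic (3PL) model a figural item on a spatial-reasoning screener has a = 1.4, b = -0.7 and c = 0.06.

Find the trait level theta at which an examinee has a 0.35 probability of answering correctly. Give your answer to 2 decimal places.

P(theta) = c + (1 − c) · 1 / (1 + exp(−a(theta − b)))
Remove guessing floor: (0.35 − 0.06)/(1 − 0.06) = 0.3085
logit = ln(0.3085/0.6915) = -0.8071
theta = b + logit/(a) = -0.7 + (-0.8071)/1.4000 = -1.2765

-1.28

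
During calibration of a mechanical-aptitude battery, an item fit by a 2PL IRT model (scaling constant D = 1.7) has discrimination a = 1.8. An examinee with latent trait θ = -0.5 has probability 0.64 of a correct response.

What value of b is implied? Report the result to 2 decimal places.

-0.69

P(θ) = 1 / (1 + exp(−D·a(θ − b)))
logit(0.64) = ln(0.64/0.36) = 0.5754
b = θ − logit/(1.7·a) = -0.5 − 0.5754/3.0600 = -0.6880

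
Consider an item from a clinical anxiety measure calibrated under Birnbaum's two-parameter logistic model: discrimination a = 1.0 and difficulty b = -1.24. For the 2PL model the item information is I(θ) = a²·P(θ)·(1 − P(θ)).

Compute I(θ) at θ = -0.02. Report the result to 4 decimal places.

0.1760

P = 1/(1+e^{-1.2200}) = 0.7721
P(1−P) = 0.7721 × 0.2279 = 0.1760
I = a² × P(1−P) = 1.0² × 0.1760 = 0.17598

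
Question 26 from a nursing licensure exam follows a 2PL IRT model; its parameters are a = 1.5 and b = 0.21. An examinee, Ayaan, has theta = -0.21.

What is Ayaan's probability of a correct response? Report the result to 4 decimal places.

0.3475

P(theta) = 1 / (1 + exp(−a(theta − b)))
Exponent: 1.5 × (-0.21 − 0.21) = -0.6300
1/(1 + e^{0.6300}) = 0.3475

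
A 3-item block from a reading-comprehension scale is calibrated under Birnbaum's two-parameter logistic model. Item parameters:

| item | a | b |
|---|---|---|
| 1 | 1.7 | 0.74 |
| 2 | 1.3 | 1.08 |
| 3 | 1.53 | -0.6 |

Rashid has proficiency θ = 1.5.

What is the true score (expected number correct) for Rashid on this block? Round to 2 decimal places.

P(θ) = 1 / (1 + exp(−a(θ − b)))
P_1 = 1/(1+e^{-1.2920}) = 0.7845
P_2 = 1/(1+e^{-0.5460}) = 0.6332
P_3 = 1/(1+e^{-3.2130}) = 0.9613
E[score] = 0.7845 + 0.6332 + 0.9613 = 2.3790

2.38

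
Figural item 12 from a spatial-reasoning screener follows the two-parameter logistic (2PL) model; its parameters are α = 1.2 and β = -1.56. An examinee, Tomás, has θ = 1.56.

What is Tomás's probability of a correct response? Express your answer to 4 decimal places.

0.9769

P(θ) = 1 / (1 + exp(−α(θ − β)))
Exponent: 1.2 × (1.56 − (-1.56)) = 3.7440
1/(1 + e^{-3.7440}) = 0.9769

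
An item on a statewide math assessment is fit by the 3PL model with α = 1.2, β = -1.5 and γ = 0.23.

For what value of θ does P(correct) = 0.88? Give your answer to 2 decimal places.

-0.09

P(θ) = γ + (1 − γ) · 1 / (1 + exp(−α(θ − β)))
Remove guessing floor: (0.88 − 0.23)/(1 − 0.23) = 0.8442
logit = ln(0.8442/0.1558) = 1.6895
θ = β + logit/(α) = -1.5 + 1.6895/1.2000 = -0.0921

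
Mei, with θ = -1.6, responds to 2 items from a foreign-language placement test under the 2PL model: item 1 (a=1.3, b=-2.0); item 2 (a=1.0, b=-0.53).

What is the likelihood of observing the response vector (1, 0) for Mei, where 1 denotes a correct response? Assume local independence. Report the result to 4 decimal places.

P(θ) = 1 / (1 + exp(−a(θ − b)))
P_1 = 1/(1+e^{-0.5200}) = 0.6271
P_2 = 1/(1+e^{1.0700}) = 0.2554
L = P_1 × (1−P_2) = 0.6271 × 0.7446 = 0.46697

0.4670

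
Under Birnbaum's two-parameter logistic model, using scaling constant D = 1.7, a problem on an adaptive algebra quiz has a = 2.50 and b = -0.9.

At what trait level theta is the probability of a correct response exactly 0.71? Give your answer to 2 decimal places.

P(theta) = 1 / (1 + exp(−D·a(theta − b)))
logit = ln(0.7100/0.2900) = 0.8954
theta = b + logit/(1.7·a) = -0.9 + 0.8954/4.2500 = -0.6893

-0.69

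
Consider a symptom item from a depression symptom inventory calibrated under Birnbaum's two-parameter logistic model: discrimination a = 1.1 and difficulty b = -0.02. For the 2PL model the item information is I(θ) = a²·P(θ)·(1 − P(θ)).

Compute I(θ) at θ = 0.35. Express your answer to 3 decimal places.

0.290

P = 1/(1+e^{-0.4070}) = 0.6004
P(1−P) = 0.6004 × 0.3996 = 0.2399
I = a² × P(1−P) = 1.1² × 0.2399 = 0.29031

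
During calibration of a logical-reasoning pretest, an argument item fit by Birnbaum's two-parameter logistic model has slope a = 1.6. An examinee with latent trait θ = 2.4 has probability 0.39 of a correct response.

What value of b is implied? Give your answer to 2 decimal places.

2.68

P(θ) = 1 / (1 + exp(−a(θ − b)))
logit(0.39) = ln(0.39/0.61) = -0.4473
b = θ − logit/(a) = 2.4 − (-0.4473)/1.6000 = 2.6796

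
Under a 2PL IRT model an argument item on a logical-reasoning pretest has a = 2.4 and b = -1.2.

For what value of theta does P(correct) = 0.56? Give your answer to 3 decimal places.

-1.100

P(theta) = 1 / (1 + exp(−a(theta − b)))
logit = ln(0.5600/0.4400) = 0.2412
theta = b + logit/(a) = -1.2 + 0.2412/2.4000 = -1.0995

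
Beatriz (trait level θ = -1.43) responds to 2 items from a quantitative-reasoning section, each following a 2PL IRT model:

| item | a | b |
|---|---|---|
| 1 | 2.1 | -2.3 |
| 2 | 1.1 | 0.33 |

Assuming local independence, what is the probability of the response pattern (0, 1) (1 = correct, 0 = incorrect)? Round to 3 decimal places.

0.017

P(θ) = 1 / (1 + exp(−a(θ − b)))
P_1 = 1/(1+e^{-1.8270}) = 0.8614
P_2 = 1/(1+e^{1.9360}) = 0.1261
L = (1−P_1) × P_2 = 0.1386 × 0.1261 = 0.01748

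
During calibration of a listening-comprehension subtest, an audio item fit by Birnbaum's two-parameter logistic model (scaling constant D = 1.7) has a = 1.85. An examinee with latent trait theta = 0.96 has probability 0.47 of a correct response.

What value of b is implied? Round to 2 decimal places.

P(theta) = 1 / (1 + exp(−D·a(theta − b)))
logit(0.47) = ln(0.47/0.53) = -0.1201
b = theta − logit/(1.7·a) = 0.96 − (-0.1201)/3.1450 = 0.9982

1.00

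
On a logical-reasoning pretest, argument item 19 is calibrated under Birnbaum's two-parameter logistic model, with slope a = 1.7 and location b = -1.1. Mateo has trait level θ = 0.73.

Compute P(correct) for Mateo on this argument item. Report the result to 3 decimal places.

0.957

P(θ) = 1 / (1 + exp(−a(θ − b)))
Exponent: 1.7 × (0.73 − (-1.1)) = 3.1110
1/(1 + e^{-3.1110}) = 0.9573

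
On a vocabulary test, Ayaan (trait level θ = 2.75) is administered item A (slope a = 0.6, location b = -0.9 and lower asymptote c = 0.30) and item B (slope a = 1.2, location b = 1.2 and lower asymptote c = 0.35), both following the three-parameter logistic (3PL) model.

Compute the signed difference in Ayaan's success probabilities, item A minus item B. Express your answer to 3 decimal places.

P(θ) = c + (1 − c) · 1 / (1 + exp(−a(θ − b)))
P_A = 0.9295
P_B = 0.9124
P_A − P_B = 0.0171

0.017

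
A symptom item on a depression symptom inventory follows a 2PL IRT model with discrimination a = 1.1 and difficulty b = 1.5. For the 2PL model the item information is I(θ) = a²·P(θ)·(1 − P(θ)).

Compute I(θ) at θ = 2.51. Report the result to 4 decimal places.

P = 1/(1+e^{-1.1110}) = 0.7523
P(1−P) = 0.7523 × 0.2477 = 0.1863
I = a² × P(1−P) = 1.1² × 0.1863 = 0.22547

0.2255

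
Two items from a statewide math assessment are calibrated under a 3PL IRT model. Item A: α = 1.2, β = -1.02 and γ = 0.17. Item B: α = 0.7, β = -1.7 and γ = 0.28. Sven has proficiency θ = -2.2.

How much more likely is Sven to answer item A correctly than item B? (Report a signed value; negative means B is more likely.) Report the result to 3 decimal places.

P(θ) = γ + (1 − γ) · 1 / (1 + exp(−α(θ − β)))
P_A = 0.3321
P_B = 0.5776
P_A − P_B = -0.2455

-0.246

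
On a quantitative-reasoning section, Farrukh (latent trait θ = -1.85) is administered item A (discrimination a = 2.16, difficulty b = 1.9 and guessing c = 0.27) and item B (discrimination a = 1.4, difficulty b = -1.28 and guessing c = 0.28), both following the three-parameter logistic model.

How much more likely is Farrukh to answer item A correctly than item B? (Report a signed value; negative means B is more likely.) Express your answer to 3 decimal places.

-0.233

P(θ) = c + (1 − c) · 1 / (1 + exp(−a(θ − b)))
P_A = 0.2702
P_B = 0.5035
P_A − P_B = -0.2333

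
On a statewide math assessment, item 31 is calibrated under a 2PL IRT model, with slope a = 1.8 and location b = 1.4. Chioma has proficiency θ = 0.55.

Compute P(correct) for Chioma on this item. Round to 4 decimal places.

P(θ) = 1 / (1 + exp(−a(θ − b)))
Exponent: 1.8 × (0.55 − 1.4) = -1.5300
1/(1 + e^{1.5300}) = 0.1780

0.1780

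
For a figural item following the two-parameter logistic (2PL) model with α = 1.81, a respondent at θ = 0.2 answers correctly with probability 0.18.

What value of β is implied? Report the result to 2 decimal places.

P(θ) = 1 / (1 + exp(−α(θ − β)))
logit(0.18) = ln(0.18/0.82) = -1.5163
β = θ − logit/(α) = 0.2 − (-1.5163)/1.8100 = 1.0378

1.04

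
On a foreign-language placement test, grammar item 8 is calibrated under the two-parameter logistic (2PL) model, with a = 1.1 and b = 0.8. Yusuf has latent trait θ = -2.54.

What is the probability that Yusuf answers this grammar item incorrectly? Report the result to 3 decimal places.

0.975

P(θ) = 1 / (1 + exp(−a(θ − b)))
Exponent: 1.1 × (-2.54 − 0.8) = -3.6740
1/(1 + e^{3.6740}) = 0.0247
P(incorrect) = 1 − 0.0247 = 0.9753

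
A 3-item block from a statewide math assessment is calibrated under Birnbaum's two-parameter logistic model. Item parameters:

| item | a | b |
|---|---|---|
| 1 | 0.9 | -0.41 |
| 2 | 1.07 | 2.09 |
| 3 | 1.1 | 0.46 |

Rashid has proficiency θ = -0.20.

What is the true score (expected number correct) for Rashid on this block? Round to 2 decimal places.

P(θ) = 1 / (1 + exp(−a(θ − b)))
P_1 = 1/(1+e^{-0.1890}) = 0.5471
P_2 = 1/(1+e^{2.4503}) = 0.0794
P_3 = 1/(1+e^{0.7260}) = 0.3261
E[score] = 0.5471 + 0.0794 + 0.3261 = 0.9526

0.95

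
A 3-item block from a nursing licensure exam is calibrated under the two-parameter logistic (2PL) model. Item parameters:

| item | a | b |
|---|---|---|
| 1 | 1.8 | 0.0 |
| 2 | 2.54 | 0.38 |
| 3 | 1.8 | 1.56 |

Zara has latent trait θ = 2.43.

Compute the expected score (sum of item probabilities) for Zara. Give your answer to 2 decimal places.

P(θ) = 1 / (1 + exp(−a(θ − b)))
P_1 = 1/(1+e^{-4.3740}) = 0.9876
P_2 = 1/(1+e^{-5.2070}) = 0.9946
P_3 = 1/(1+e^{-1.5660}) = 0.8272
E[score] = 0.9876 + 0.9946 + 0.8272 = 2.8093

2.81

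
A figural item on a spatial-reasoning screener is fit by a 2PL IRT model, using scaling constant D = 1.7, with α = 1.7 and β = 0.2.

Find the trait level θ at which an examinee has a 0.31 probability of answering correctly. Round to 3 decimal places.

P(θ) = 1 / (1 + exp(−D·α(θ − β)))
logit = ln(0.3100/0.6900) = -0.8001
θ = β + logit/(1.7·α) = 0.2 + (-0.8001)/2.8900 = -0.0769

-0.077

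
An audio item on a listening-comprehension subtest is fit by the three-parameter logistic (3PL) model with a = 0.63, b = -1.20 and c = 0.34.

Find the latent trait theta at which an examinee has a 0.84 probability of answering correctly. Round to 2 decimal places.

P(theta) = c + (1 − c) · 1 / (1 + exp(−a(theta − b)))
Remove guessing floor: (0.84 − 0.34)/(1 − 0.34) = 0.7576
logit = ln(0.7576/0.2424) = 1.1394
theta = b + logit/(a) = -1.20 + 1.1394/0.6300 = 0.6086

0.61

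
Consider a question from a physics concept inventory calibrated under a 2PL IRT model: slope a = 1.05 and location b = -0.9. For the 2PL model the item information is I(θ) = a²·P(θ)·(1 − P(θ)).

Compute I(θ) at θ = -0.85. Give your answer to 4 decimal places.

P = 1/(1+e^{-0.0525}) = 0.5131
P(1−P) = 0.5131 × 0.4869 = 0.2498
I = a² × P(1−P) = 1.05² × 0.2498 = 0.27544

0.2754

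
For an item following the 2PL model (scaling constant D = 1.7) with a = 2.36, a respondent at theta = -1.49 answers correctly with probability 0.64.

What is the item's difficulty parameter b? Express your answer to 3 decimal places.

P(theta) = 1 / (1 + exp(−D·a(theta − b)))
logit(0.64) = ln(0.64/0.36) = 0.5754
b = theta − logit/(1.7·a) = -1.49 − 0.5754/4.0120 = -1.6334

-1.633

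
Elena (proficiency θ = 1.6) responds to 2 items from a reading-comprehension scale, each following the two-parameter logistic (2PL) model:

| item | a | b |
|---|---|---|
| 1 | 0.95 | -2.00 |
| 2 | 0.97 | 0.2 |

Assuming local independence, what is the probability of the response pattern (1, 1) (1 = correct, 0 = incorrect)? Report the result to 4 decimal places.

P(θ) = 1 / (1 + exp(−a(θ − b)))
P_1 = 1/(1+e^{-3.4200}) = 0.9683
P_2 = 1/(1+e^{-1.3580}) = 0.7954
L = P_1 × P_2 = 0.9683 × 0.7954 = 0.77024

0.7702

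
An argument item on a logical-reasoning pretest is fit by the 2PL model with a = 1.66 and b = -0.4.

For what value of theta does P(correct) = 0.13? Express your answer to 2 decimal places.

-1.55

P(theta) = 1 / (1 + exp(−a(theta − b)))
logit = ln(0.1300/0.8700) = -1.9010
theta = b + logit/(a) = -0.4 + (-1.9010)/1.6600 = -1.5452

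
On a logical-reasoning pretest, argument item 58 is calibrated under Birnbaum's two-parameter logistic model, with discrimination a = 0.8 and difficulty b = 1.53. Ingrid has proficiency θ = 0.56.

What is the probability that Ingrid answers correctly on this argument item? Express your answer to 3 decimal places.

0.315

P(θ) = 1 / (1 + exp(−a(θ − b)))
Exponent: 0.8 × (0.56 − 1.53) = -0.7760
1/(1 + e^{0.7760}) = 0.3152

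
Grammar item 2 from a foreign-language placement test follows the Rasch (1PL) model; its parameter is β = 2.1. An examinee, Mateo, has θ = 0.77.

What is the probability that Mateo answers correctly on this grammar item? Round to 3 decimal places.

0.209

P(θ) = 1 / (1 + exp(−(θ − β)))
Exponent: (0.77 − 2.1) = -1.3300
1/(1 + e^{1.3300}) = 0.2092
P = 0.2092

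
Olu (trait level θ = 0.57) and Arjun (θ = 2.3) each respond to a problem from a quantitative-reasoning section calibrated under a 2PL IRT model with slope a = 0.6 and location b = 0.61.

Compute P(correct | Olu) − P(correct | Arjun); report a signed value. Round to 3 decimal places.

-0.240

P(θ) = 1 / (1 + exp(−a(θ − b)))
P(Olu) = 0.4940  [exponent -0.0240]
P(Arjun) = 0.7338  [exponent 1.0140]
Difference = 0.4940 − 0.7338 = -0.2398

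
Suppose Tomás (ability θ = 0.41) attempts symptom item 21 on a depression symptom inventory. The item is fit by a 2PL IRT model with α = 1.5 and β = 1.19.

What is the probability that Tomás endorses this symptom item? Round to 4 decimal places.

P(θ) = 1 / (1 + exp(−α(θ − β)))
Exponent: 1.5 × (0.41 − 1.19) = -1.1700
1/(1 + e^{1.1700}) = 0.2369

0.2369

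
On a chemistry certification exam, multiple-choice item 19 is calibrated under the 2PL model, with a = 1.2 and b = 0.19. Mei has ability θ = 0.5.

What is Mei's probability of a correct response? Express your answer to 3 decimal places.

0.592

P(θ) = 1 / (1 + exp(−a(θ − b)))
Exponent: 1.2 × (0.5 − 0.19) = 0.3720
1/(1 + e^{-0.3720}) = 0.5919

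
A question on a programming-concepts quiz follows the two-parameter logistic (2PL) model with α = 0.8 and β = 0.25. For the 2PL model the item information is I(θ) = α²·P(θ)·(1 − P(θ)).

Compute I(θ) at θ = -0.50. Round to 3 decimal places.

0.146

P = 1/(1+e^{0.6000}) = 0.3543
P(1−P) = 0.3543 × 0.6457 = 0.2288
I = α² × P(1−P) = 0.8² × 0.2288 = 0.14642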